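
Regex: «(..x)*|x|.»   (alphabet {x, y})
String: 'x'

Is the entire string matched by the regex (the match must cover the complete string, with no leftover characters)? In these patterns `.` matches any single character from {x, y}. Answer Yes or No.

Yes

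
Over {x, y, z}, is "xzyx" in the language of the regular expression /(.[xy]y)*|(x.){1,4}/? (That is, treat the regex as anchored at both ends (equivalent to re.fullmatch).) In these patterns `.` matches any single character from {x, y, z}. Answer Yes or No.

No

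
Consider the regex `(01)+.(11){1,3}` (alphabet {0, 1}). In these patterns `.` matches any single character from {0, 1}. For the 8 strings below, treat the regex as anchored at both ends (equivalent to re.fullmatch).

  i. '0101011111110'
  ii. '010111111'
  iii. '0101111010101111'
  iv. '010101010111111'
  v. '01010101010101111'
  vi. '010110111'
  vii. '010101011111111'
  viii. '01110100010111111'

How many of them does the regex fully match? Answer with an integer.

i → no match — must end with '11'
ii → match
iii → no match
iv → match
v → match
vi → no match
vii → match
viii → no match
Total matched: 4

4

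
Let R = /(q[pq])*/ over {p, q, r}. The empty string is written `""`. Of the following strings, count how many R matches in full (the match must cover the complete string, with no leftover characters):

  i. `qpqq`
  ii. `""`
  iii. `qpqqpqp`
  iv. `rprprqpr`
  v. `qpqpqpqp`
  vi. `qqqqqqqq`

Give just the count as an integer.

i → match
ii → match
iii → no match
iv → no match
v → match
vi → match
Total matched: 4

4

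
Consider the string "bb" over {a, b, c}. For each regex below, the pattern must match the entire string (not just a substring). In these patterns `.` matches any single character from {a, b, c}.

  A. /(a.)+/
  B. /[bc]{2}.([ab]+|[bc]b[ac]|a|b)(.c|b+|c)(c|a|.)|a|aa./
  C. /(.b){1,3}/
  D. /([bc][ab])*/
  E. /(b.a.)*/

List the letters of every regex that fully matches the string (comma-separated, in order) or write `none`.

A → no match — must start with "a"
B → no match
C → match
D → match
E → no match

C, D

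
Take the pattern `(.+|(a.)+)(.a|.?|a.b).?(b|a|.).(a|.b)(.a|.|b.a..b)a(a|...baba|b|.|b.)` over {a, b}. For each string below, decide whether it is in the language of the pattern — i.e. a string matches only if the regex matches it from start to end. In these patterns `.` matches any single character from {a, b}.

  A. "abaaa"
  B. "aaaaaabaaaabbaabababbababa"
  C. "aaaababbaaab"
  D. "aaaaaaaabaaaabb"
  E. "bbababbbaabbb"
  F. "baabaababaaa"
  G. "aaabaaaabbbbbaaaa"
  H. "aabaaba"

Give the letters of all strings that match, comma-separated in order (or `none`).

B, C, D, F, G

A → no match
B → match
C → match
D → match
E → no match
F → match
G → match
H → no match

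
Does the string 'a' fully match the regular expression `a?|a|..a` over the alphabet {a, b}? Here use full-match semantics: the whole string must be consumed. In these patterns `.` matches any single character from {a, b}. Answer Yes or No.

Yes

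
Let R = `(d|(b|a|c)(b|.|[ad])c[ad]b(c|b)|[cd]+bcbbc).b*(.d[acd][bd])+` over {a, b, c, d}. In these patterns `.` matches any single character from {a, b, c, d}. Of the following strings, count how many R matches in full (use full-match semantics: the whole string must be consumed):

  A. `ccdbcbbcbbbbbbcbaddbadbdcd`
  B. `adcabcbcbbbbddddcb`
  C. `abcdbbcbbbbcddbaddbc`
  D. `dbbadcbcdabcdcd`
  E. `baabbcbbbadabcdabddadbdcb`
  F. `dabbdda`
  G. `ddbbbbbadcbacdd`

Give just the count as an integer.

A → no match
B → no match
C → no match
D → match
E → no match
F → no match
G → no match
Total matched: 1

1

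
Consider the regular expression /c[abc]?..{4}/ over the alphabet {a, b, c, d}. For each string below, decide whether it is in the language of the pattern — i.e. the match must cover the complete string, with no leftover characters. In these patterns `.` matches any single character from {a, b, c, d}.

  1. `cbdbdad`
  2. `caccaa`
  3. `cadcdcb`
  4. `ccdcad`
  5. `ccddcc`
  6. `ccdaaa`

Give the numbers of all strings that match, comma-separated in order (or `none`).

1, 2, 3, 4, 5, 6

1. `cbdbdad` → match
2. `caccaa` → match
3. `cadcdcb` → match
4. `ccdcad` → match
5. `ccddcc` → match
6. `ccdaaa` → match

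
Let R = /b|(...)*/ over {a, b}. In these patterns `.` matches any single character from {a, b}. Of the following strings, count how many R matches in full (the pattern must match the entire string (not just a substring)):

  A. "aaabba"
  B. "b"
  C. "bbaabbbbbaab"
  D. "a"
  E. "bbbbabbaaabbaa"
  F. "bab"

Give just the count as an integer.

4

A → match
B → match
C → match
D → no match
E → no match
F → match
Total matched: 4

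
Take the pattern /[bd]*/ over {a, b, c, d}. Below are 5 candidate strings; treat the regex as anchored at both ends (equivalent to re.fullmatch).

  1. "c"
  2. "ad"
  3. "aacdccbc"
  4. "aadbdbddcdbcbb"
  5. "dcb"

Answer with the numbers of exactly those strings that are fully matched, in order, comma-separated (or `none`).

none

1 → no match
2 → no match
3 → no match
4 → no match
5 → no match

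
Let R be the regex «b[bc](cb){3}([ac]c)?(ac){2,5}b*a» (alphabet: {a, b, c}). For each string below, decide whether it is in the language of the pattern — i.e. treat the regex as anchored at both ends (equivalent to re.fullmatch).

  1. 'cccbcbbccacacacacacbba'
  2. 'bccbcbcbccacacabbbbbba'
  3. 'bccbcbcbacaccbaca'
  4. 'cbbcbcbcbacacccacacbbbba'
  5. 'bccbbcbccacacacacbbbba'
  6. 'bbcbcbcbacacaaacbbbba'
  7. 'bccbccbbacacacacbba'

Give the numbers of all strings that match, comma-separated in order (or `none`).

none

1 → no match — must start with 'b'
2 → no match
3 → no match
4 → no match — must start with 'b'
5 → no match
6 → no match
7 → no match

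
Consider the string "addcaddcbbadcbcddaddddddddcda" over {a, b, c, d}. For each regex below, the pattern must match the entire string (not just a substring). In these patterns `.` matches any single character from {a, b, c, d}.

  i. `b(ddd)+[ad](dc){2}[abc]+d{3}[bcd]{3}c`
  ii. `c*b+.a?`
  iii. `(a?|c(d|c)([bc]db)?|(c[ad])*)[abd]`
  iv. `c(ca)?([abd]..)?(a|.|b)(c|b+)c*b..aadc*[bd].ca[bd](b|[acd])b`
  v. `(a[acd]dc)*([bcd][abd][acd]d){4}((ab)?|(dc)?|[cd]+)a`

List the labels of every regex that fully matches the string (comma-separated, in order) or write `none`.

v

i → no match — must start with "bddd"
ii → no match
iii → no match
iv → no match — must start with "c"
v → match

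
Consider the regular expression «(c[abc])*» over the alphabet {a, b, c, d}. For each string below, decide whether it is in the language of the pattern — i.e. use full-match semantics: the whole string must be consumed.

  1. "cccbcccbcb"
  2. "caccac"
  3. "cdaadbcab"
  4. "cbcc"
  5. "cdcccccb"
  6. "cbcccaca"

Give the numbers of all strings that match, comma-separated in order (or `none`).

1 → match
2 → no match
3 → no match
4 → match
5 → no match
6 → match

1, 4, 6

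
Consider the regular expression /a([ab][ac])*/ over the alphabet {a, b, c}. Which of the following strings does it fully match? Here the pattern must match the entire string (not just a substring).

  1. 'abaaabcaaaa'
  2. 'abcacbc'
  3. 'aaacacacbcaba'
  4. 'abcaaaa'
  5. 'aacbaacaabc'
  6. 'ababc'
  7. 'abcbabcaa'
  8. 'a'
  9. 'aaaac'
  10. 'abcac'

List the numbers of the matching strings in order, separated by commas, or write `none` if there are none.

1. 'abaaabcaaaa' → match
2. 'abcacbc' → match
3 → no match
4. 'abcaaaa' → match
5. 'aacbaacaabc' → match
6. 'ababc' → match
7. 'abcbabcaa' → match
8. 'a' → match
9. 'aaaac' → match
10. 'abcac' → match

1, 2, 4, 5, 6, 7, 8, 9, 10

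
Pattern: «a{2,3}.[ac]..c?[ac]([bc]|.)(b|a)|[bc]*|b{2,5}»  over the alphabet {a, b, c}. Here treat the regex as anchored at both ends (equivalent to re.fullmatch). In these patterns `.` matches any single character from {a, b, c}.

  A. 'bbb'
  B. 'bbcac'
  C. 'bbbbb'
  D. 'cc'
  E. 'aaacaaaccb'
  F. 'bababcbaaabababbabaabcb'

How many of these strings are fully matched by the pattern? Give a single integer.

A → match
B → no match
C → match
D → match
E → match
F → no match
Total matched: 4

4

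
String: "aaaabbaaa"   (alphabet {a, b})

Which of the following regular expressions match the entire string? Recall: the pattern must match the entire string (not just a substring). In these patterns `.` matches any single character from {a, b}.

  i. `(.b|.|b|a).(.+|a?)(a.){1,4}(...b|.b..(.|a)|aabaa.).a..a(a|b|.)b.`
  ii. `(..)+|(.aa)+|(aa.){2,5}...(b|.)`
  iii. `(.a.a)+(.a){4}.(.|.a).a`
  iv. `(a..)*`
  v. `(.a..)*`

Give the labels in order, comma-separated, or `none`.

iv

i → no match
ii → no match
iii → no match
iv → match
v → no match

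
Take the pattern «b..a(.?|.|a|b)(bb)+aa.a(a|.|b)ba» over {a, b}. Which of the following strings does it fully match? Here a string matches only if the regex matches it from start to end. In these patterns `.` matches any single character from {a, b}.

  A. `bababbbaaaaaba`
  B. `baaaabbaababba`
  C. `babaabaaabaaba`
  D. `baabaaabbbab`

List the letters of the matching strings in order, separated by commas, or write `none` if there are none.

A, B

A → match
B → match
C → no match
D. `baabaaabbbab` → no match — must end with `ba`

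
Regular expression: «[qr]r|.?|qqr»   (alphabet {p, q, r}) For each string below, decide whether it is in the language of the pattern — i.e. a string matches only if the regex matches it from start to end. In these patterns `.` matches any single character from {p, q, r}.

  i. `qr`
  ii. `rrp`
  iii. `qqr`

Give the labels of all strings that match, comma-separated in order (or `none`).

i → match
ii → no match
iii → match

i, iii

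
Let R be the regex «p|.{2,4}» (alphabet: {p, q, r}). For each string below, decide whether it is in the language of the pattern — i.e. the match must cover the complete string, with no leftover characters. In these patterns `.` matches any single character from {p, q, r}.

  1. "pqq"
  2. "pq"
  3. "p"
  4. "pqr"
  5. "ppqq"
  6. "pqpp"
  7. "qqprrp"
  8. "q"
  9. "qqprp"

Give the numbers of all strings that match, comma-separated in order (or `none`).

1 → match
2 → match
3 → match
4 → match
5 → match
6 → match
7 → no match
8 → no match
9 → no match

1, 2, 3, 4, 5, 6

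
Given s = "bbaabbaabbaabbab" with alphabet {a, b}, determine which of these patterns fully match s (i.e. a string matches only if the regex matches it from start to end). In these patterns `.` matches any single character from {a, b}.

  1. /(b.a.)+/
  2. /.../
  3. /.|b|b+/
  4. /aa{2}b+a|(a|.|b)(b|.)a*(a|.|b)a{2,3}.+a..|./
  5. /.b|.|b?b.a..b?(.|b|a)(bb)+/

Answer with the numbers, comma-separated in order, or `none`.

1

1 → match
2 → no match
3 → no match
4 → no match
5 → no match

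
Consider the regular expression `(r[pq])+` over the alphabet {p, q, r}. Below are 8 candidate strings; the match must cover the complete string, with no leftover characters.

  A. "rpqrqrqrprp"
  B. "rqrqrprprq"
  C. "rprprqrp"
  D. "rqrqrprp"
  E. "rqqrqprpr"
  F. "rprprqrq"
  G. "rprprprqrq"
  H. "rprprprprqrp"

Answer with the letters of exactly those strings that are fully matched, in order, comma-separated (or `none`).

A. "rpqrqrqrprp" → no match
B. "rqrqrprprq" → match
C. "rprprqrp" → match
D. "rqrqrprp" → match
E. "rqqrqprpr" → no match
F. "rprprqrq" → match
G. "rprprprqrq" → match
H. "rprprprprqrp" → match

B, C, D, F, G, H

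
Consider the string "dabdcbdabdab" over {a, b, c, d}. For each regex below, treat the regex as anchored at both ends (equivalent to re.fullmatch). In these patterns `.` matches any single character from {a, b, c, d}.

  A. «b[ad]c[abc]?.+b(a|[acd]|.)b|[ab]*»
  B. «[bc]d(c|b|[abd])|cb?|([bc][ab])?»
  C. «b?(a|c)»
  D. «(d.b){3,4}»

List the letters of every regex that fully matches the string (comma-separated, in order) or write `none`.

A → no match
B → no match
C → no match
D → match

D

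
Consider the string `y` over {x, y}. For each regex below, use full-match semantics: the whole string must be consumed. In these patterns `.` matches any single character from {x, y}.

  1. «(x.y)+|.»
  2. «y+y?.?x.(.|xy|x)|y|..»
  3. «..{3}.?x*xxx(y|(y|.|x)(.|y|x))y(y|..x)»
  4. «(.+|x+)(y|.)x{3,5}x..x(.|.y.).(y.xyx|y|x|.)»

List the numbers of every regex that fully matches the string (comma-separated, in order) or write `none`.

1, 2

1 → match
2 → match
3 → no match
4 → no match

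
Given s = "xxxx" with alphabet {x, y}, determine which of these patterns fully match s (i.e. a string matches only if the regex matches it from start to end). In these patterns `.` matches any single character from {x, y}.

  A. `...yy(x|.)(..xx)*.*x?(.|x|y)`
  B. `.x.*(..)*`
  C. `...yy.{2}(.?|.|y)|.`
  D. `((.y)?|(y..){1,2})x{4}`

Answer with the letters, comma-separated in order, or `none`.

B, D

A → no match
B → match
C → no match
D → match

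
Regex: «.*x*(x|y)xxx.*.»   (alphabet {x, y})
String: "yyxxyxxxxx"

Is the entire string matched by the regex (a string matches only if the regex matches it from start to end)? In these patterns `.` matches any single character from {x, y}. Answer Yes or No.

Yes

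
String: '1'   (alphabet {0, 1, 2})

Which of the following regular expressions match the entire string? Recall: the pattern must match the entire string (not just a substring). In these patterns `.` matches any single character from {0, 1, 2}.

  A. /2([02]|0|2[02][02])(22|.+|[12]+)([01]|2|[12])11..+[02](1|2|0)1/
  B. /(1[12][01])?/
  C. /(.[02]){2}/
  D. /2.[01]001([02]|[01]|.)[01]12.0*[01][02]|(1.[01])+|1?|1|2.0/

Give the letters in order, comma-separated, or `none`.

A → no match — must start with '2'
B → no match
C → no match
D → match

D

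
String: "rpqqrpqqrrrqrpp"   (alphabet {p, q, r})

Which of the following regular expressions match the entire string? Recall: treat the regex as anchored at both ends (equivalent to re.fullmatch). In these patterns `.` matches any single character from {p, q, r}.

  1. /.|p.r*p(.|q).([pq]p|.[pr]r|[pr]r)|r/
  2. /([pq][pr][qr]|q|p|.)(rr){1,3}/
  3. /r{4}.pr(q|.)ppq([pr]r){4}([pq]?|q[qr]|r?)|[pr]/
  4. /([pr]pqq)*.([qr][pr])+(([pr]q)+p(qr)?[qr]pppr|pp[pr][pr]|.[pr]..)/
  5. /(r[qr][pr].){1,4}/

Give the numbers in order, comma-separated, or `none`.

4

1 → no match
2 → no match — must end with "rr"
3 → no match
4 → match
5 → no match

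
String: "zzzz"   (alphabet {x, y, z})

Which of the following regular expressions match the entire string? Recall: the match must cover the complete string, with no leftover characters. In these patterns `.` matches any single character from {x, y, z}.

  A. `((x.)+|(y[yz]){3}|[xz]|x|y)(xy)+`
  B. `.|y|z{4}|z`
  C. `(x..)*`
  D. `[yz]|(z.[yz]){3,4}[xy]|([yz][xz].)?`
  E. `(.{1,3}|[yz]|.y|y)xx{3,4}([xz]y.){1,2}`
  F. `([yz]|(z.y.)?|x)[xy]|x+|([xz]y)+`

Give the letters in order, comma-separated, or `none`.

B

A → no match — must end with "xy"
B → match
C → no match
D → no match
E → no match
F → no match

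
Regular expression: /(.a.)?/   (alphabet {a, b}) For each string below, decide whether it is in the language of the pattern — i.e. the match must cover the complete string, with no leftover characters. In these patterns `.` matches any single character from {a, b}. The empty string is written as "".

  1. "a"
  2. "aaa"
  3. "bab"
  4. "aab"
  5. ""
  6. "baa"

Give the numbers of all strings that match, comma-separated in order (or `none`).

1 → no match
2 → match
3 → match
4 → match
5 → match
6 → match

2, 3, 4, 5, 6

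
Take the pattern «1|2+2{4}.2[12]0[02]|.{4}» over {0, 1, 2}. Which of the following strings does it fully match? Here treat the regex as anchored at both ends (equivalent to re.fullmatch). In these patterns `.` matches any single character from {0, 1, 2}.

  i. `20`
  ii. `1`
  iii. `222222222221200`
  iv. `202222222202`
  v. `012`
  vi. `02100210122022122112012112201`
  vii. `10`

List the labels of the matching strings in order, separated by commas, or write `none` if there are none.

ii

i → no match
ii → match
iii → no match
iv → no match
v → no match
vi → no match
vii → no match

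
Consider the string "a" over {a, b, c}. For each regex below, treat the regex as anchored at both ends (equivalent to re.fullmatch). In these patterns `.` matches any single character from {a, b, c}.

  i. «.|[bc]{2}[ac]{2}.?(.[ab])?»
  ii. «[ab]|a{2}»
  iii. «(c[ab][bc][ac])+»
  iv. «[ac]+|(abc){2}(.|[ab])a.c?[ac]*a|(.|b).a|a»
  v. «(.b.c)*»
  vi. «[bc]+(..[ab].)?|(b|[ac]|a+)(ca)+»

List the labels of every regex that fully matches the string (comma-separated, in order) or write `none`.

i, ii, iv

i → match
ii → match
iii → no match — must start with "c"
iv → match
v → no match
vi → no match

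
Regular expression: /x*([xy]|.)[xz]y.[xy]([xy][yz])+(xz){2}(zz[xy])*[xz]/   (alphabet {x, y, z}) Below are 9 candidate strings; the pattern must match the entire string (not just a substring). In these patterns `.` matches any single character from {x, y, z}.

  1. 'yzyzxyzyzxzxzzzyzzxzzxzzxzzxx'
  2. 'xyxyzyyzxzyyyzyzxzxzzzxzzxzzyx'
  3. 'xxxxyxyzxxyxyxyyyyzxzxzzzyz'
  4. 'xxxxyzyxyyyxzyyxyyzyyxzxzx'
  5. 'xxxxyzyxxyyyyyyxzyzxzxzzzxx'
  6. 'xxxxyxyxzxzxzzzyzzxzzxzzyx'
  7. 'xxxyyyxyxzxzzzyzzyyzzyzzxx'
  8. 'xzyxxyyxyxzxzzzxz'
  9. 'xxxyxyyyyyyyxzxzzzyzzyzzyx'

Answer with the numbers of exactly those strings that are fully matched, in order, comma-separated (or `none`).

1, 2, 3, 4, 5, 6, 8, 9

1 → match
2 → match
3 → match
4 → match
5 → match
6 → match
7 → no match
8 → match
9 → match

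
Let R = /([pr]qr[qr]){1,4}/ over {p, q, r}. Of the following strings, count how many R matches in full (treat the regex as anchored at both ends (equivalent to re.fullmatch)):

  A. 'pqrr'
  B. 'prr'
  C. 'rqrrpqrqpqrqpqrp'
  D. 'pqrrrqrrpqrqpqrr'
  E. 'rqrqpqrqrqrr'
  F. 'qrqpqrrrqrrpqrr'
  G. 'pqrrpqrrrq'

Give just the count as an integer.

3

A. 'pqrr' → match
B. 'prr' → no match
C → no match
D → match
E. 'rqrqpqrqrqrr' → match
F → no match
G. 'pqrrpqrrrq' → no match
Total matched: 3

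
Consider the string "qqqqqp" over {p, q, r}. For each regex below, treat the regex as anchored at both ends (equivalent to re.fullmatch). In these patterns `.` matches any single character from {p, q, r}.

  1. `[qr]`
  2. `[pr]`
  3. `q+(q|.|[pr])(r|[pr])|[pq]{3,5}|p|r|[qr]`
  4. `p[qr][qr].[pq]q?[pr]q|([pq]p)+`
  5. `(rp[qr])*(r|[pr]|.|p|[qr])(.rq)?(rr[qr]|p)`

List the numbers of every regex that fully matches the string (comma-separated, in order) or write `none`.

3

1 → no match
2 → no match
3 → match
4 → no match
5 → no match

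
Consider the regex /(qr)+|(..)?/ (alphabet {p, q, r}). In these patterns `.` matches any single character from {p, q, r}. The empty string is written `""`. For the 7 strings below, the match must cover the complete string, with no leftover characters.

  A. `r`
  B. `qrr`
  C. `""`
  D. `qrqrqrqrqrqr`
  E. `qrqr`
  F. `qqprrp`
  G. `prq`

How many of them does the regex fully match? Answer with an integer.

A. `r` → no match
B. `qrr` → no match
C. `""` → match
D. `qrqrqrqrqrqr` → match
E. `qrqr` → match
F. `qqprrp` → no match
G. `prq` → no match
Total matched: 3

3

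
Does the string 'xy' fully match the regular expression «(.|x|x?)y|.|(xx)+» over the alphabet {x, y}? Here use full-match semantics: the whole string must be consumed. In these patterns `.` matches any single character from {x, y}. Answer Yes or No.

Yes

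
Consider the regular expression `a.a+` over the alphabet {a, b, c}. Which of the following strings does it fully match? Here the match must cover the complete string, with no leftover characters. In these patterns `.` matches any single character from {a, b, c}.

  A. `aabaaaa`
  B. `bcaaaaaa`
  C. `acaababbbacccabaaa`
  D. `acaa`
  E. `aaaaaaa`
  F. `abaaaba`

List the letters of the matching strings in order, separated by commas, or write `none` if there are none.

A → no match
B → no match — must start with `a`
C → no match
D → match
E → match
F → no match

D, E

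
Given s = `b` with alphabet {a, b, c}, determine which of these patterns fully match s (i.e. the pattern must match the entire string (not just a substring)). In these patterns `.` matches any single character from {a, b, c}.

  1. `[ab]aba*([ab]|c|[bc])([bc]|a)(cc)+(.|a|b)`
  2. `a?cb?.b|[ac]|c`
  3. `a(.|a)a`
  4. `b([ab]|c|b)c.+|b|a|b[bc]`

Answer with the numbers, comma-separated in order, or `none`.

4

1 → no match
2 → no match
3 → no match — must start with `a`
4 → match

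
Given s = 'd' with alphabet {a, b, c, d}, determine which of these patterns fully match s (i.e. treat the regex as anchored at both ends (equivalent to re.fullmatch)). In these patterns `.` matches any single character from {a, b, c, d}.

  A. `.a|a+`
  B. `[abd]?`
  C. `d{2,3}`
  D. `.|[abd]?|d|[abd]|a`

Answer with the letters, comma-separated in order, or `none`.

B, D

A → no match — must end with 'a'
B → match
C → no match
D → match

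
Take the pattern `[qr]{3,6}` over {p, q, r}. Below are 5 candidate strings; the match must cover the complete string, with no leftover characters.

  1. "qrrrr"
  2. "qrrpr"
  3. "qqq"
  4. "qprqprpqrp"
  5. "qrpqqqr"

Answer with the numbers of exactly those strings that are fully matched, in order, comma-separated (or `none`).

1, 3

1 → match
2 → no match
3 → match
4 → no match
5 → no match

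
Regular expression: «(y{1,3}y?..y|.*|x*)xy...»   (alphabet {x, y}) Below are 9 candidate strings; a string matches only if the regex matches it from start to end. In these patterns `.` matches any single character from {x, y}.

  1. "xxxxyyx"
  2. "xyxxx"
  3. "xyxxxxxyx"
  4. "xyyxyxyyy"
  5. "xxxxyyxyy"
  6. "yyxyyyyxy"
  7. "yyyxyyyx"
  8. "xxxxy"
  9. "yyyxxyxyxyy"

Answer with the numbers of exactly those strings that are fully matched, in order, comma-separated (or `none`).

2, 7, 9

1 → no match
2 → match
3 → no match
4 → no match
5 → no match
6 → no match
7 → match
8 → no match
9 → match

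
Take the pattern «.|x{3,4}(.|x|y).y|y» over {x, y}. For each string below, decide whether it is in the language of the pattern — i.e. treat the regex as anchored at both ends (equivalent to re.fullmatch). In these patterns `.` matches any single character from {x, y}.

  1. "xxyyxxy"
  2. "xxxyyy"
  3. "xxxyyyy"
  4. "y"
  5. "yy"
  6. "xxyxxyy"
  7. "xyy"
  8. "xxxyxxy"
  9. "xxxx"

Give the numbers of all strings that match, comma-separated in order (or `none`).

1 → no match
2 → match
3 → no match
4 → match
5 → no match
6 → no match
7 → no match
8 → no match
9 → no match

2, 4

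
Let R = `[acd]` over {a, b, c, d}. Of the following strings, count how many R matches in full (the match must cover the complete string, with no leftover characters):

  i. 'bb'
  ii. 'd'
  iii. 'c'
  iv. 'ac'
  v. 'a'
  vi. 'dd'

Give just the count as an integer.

3

i → no match
ii → match
iii → match
iv → no match
v → match
vi → no match
Total matched: 3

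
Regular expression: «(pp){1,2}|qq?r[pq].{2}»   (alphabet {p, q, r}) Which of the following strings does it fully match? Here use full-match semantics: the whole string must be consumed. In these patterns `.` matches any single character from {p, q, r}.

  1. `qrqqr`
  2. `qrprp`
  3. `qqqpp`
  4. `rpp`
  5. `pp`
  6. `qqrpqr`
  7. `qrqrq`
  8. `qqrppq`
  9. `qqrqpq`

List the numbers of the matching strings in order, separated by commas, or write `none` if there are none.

1, 2, 5, 6, 7, 8, 9

1 → match
2 → match
3 → no match
4 → no match
5 → match
6 → match
7 → match
8 → match
9 → match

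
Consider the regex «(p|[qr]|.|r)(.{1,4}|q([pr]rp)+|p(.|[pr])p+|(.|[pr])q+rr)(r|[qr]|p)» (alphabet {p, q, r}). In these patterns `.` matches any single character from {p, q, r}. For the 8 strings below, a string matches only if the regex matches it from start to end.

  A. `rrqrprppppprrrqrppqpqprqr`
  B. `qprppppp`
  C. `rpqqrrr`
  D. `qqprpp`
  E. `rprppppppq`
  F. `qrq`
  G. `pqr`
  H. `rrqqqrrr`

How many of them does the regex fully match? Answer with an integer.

7

A → no match
B → match
C → match
D → match
E → match
F → match
G → match
H → match
Total matched: 7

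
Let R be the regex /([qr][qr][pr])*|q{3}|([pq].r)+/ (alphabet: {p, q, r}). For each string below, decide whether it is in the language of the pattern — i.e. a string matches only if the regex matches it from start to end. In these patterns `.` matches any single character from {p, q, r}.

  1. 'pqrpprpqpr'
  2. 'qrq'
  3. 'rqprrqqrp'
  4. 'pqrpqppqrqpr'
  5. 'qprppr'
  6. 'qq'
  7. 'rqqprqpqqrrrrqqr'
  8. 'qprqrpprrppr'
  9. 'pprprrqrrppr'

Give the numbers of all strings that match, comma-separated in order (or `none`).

1 → no match
2 → no match
3 → no match
4 → no match
5 → match
6 → no match
7 → no match
8 → no match
9 → match

5, 9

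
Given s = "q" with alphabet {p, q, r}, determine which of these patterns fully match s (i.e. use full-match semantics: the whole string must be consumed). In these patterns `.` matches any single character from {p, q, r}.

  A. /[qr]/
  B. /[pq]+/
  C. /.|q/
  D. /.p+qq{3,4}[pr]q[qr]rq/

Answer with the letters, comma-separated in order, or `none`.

A, B, C

A → match
B → match
C → match
D → no match — must end with "rq"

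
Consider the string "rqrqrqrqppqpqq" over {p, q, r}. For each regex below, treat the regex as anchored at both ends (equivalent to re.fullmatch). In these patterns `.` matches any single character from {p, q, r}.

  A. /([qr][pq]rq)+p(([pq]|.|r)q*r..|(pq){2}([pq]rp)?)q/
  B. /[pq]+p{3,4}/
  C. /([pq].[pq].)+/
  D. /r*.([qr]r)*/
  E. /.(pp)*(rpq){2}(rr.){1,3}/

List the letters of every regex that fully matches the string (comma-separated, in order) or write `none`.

A → match
B → no match — must end with "p"
C → no match
D → no match
E → no match

A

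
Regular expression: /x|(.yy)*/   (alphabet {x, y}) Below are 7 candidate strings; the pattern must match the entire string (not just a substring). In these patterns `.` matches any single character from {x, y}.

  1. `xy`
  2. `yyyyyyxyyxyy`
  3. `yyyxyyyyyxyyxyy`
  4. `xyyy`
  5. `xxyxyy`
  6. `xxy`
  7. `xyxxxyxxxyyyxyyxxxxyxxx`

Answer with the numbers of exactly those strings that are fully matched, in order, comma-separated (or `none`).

2, 3

1 → no match
2 → match
3 → match
4 → no match
5 → no match
6 → no match
7 → no match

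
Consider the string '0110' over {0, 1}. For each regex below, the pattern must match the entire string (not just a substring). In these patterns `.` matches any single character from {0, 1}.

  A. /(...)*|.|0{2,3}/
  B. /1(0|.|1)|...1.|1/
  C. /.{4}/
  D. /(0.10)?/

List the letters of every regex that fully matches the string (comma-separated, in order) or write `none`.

C, D

A → no match
B → no match
C → match
D → match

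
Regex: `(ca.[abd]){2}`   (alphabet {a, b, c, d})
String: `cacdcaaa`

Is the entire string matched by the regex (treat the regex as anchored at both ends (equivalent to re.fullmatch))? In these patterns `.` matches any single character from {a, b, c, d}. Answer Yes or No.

Yes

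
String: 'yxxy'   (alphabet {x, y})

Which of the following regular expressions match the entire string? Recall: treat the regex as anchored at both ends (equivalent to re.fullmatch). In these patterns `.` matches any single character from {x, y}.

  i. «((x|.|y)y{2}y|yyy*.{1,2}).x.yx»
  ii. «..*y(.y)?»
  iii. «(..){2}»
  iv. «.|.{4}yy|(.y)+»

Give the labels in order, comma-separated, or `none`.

ii, iii

i → no match — must end with 'yx'
ii → match
iii → match
iv → no match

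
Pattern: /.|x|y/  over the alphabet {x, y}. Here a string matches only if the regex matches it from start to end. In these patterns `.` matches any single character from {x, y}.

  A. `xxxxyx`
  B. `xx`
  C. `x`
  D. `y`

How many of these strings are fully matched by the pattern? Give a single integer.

2

A. `xxxxyx` → no match
B. `xx` → no match
C. `x` → match
D. `y` → match
Total matched: 2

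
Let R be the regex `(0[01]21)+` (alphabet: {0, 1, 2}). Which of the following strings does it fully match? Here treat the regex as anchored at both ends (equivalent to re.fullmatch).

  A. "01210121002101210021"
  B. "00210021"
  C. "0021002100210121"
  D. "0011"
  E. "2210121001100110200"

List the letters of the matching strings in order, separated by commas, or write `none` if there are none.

A → match
B → match
C → match
D → no match — must end with "21"
E → no match — must start with "0"

A, B, C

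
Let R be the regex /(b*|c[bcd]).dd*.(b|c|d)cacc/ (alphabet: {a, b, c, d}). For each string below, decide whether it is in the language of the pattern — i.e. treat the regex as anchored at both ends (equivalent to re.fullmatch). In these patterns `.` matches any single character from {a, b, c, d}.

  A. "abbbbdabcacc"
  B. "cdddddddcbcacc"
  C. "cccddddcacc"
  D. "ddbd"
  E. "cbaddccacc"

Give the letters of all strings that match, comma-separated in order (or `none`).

B, C, E

A. "abbbbdabcacc" → no match
B → match
C. "cccddddcacc" → match
D. "ddbd" → no match — must end with "cacc"
E. "cbaddccacc" → match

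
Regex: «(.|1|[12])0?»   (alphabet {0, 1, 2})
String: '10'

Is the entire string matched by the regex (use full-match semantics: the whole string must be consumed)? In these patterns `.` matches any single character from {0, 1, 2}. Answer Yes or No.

Yes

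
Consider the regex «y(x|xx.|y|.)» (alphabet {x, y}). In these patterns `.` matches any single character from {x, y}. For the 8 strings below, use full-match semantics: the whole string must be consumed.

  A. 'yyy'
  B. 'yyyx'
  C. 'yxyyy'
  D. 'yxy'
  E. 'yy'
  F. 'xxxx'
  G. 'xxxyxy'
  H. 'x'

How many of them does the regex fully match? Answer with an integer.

1

A. 'yyy' → no match
B. 'yyyx' → no match
C. 'yxyyy' → no match
D. 'yxy' → no match
E. 'yy' → match
F. 'xxxx' → no match — must start with 'y'
G. 'xxxyxy' → no match — must start with 'y'
H. 'x' → no match — must start with 'y'
Total matched: 1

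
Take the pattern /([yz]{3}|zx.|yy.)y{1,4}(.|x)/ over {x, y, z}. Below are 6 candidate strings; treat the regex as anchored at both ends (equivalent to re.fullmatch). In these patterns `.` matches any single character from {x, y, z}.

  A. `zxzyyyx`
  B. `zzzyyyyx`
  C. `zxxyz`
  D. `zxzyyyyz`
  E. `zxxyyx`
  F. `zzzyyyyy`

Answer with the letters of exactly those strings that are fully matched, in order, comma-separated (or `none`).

A, B, C, D, E, F

A. `zxzyyyx` → match
B. `zzzyyyyx` → match
C. `zxxyz` → match
D. `zxzyyyyz` → match
E. `zxxyyx` → match
F. `zzzyyyyy` → match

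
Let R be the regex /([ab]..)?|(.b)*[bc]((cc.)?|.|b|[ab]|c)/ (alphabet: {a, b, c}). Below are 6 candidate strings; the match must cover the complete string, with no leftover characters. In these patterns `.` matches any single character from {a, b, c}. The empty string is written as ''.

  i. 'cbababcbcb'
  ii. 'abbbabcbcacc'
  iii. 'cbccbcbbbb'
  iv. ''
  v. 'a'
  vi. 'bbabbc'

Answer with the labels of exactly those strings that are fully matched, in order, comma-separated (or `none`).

i → match
ii → no match
iii → no match
iv → match
v → no match
vi → match

i, iv, vi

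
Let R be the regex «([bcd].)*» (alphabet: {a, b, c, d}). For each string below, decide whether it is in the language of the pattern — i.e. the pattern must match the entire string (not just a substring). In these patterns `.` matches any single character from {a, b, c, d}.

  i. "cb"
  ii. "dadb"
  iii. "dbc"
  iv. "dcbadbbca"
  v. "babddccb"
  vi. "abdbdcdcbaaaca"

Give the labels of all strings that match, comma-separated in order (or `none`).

i → match
ii → match
iii → no match
iv → no match
v → match
vi → no match

i, ii, v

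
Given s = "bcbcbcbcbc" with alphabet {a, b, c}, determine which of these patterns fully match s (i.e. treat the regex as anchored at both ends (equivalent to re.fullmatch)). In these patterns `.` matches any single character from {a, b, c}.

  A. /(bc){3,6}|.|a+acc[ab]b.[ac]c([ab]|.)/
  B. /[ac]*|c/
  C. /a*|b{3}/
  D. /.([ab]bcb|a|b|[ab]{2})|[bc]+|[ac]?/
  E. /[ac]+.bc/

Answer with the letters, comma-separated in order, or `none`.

A → match
B → no match
C → no match
D → match
E → no match

A, D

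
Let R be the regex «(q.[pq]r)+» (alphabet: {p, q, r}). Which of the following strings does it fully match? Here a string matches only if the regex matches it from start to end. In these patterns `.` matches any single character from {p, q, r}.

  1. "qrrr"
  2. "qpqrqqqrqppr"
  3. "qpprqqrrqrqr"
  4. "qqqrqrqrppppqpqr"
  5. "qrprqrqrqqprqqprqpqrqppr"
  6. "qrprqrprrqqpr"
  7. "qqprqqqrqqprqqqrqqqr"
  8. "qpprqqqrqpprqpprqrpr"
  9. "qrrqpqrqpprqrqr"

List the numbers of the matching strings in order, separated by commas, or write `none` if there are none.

2, 5, 7, 8

1 → no match
2 → match
3 → no match
4 → no match
5 → match
6 → no match
7 → match
8 → match
9 → no match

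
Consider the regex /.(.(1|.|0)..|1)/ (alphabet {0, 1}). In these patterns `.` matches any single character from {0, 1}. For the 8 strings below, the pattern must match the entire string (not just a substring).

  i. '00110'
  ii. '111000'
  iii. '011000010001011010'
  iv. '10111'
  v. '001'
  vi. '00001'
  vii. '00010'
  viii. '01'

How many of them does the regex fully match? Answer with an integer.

5

i → match
ii → no match
iii → no match
iv → match
v → no match
vi → match
vii → match
viii → match
Total matched: 5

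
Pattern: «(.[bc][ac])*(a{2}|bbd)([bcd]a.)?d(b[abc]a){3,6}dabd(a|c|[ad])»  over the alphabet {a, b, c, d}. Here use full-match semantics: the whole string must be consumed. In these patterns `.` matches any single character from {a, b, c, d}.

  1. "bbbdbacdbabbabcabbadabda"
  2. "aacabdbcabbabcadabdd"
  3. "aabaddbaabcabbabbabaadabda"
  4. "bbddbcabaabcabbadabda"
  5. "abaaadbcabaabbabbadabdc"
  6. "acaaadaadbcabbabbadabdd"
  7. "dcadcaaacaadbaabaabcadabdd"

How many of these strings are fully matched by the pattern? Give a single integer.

1 → no match
2 → match
3 → match
4 → match
5 → match
6 → match
7 → match
Total matched: 6

6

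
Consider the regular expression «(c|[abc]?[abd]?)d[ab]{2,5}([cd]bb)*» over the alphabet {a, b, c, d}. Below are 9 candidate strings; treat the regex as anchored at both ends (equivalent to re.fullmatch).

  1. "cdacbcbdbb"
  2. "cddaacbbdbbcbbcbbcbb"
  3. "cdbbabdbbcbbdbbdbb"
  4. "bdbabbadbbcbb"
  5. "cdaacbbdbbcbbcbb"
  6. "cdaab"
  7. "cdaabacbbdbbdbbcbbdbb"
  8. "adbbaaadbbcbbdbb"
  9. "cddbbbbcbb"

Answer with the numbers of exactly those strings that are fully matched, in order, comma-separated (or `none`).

2, 3, 4, 5, 6, 7, 8, 9

1 → no match
2 → match
3 → match
4 → match
5 → match
6 → match
7 → match
8 → match
9 → match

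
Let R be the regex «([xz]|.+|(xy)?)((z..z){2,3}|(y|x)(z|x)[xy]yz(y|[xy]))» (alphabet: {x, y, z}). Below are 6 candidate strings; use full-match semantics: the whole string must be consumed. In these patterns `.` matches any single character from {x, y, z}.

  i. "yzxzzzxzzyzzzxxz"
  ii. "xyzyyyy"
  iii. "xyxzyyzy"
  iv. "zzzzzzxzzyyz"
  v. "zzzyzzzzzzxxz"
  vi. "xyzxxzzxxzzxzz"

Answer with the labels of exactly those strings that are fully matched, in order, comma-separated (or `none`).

i, iii, iv, v, vi

i → match
ii. "xyzyyyy" → no match
iii. "xyxzyyzy" → match
iv. "zzzzzzxzzyyz" → match
v → match
vi → match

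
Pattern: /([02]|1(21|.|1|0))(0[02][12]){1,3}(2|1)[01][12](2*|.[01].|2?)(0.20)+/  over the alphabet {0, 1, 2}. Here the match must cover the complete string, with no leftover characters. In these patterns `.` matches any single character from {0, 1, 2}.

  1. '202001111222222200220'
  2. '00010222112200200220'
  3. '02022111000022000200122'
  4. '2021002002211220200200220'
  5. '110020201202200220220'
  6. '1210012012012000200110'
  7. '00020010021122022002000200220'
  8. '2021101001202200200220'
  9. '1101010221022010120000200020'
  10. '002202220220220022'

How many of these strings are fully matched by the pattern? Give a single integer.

1 → no match
2 → match
3 → no match — must end with '20'
4 → no match
5 → no match
6 → no match — must end with '20'
7 → no match
8 → no match
9 → no match
10 → no match — must end with '20'
Total matched: 1

1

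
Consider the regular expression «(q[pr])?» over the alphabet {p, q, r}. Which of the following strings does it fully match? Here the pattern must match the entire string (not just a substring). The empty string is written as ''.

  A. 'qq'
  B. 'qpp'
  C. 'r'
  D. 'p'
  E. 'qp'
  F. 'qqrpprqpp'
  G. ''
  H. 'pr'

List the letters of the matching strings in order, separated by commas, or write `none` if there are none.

A → no match
B → no match
C → no match
D → no match
E → match
F → no match
G → match
H → no match

E, G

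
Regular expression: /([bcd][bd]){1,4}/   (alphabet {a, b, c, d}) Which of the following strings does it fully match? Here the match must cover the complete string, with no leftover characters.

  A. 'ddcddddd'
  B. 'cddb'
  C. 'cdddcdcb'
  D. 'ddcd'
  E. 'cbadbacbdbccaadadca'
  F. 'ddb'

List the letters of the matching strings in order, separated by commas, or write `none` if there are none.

A, B, C, D

A → match
B → match
C → match
D → match
E → no match
F → no match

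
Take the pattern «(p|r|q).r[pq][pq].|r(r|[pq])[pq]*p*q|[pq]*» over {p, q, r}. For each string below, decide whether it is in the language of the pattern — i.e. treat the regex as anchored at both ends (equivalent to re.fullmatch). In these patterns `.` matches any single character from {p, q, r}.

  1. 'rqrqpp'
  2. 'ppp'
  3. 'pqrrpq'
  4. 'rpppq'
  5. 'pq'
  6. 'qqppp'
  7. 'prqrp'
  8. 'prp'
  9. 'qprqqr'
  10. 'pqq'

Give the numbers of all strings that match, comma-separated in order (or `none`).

1, 2, 4, 5, 6, 9, 10

1 → match
2 → match
3 → no match
4 → match
5 → match
6 → match
7 → no match
8 → no match
9 → match
10 → match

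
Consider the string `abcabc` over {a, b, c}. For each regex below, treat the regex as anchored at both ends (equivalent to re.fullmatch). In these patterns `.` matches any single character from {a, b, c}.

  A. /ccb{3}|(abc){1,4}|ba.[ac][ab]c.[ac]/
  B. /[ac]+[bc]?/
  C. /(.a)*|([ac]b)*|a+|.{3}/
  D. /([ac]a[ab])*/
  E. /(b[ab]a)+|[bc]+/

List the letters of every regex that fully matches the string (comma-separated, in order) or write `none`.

A

A → match
B → no match
C → no match
D → no match
E → no match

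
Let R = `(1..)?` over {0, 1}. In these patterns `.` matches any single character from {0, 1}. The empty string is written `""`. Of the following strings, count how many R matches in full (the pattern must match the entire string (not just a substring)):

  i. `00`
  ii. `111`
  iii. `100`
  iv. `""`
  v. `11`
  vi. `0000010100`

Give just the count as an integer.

3

i → no match
ii → match
iii → match
iv → match
v → no match
vi → no match
Total matched: 3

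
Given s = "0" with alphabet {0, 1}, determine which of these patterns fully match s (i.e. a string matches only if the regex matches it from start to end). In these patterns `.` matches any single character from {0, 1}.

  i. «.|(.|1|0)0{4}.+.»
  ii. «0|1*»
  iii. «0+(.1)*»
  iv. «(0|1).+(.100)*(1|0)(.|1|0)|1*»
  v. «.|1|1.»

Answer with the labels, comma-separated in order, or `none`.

i, ii, iii, v

i → match
ii → match
iii → match
iv → no match
v → match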